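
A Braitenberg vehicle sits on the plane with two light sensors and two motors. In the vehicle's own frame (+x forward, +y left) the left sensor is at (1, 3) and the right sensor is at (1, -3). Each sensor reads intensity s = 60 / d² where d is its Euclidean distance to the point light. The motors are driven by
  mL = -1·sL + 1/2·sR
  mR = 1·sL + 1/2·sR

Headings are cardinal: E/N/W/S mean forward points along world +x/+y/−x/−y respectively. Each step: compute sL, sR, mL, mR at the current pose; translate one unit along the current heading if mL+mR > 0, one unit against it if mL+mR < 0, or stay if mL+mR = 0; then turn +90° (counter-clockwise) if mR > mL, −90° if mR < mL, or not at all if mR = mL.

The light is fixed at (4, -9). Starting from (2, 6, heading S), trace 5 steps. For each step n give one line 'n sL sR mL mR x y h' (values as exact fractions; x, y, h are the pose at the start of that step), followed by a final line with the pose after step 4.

0 60/197 60/221 -7350/43537 19170/43537 2 6 S
1 6/29 30/61 69/1769 801/1769 2 5 E
2 60/241 60/229 -6510/55189 20970/55189 3 5 N
3 15/37 15/82 -1905/6068 3015/6068 3 6 W
4 60/197 60/221 -7350/43537 19170/43537 2 6 S
final 2 5 E

n=0: pose=(2,6,S); sL=60/197, sR=60/221; mL=-7350/43537, mR=19170/43537; mL+mR=60/221 → advance +1; mR−mL=120/197 → turn +1·90°
n=1: pose=(2,5,E); sL=6/29, sR=30/61; mL=69/1769, mR=801/1769; mL+mR=30/61 → advance +1; mR−mL=12/29 → turn +1·90°
n=2: pose=(3,5,N); sL=60/241, sR=60/229; mL=-6510/55189, mR=20970/55189; mL+mR=60/229 → advance +1; mR−mL=120/241 → turn +1·90°
n=3: pose=(3,6,W); sL=15/37, sR=15/82; mL=-1905/6068, mR=3015/6068; mL+mR=15/82 → advance +1; mR−mL=30/37 → turn +1·90°
n=4: pose=(2,6,S); sL=60/197, sR=60/221; mL=-7350/43537, mR=19170/43537; mL+mR=60/221 → advance +1; mR−mL=120/197 → turn +1·90°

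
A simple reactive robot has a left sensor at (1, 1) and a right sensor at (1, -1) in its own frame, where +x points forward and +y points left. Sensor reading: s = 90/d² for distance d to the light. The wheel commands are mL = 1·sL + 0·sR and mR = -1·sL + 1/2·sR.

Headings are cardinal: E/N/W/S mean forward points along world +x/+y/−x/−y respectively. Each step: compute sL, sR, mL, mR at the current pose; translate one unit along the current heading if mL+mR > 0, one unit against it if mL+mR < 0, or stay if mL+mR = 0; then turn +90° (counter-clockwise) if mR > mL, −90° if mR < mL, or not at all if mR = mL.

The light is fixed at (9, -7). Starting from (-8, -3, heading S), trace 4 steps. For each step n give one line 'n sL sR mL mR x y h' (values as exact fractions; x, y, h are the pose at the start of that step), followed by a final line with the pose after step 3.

n=0: pose=(-8,-3,S); sL=18/53, sR=10/37; mL=18/53, mR=-401/1961; mL+mR=5/37 → advance +1; mR−mL=-1067/1961 → turn -1·90°
n=1: pose=(-8,-4,W); sL=45/164, sR=9/34; mL=45/164, mR=-99/697; mL+mR=9/68 → advance +1; mR−mL=-1161/2788 → turn -1·90°
n=2: pose=(-9,-4,N); sL=90/377, sR=18/61; mL=90/377, mR=-2097/22997; mL+mR=9/61 → advance +1; mR−mL=-7587/22997 → turn -1·90°
n=3: pose=(-9,-3,E); sL=45/157, sR=45/149; mL=45/157, mR=-6345/46786; mL+mR=45/298 → advance +1; mR−mL=-19755/46786 → turn -1·90°

0 18/53 10/37 18/53 -401/1961 -8 -3 S
1 45/164 9/34 45/164 -99/697 -8 -4 W
2 90/377 18/61 90/377 -2097/22997 -9 -4 N
3 45/157 45/149 45/157 -6345/46786 -9 -3 E
final -8 -3 S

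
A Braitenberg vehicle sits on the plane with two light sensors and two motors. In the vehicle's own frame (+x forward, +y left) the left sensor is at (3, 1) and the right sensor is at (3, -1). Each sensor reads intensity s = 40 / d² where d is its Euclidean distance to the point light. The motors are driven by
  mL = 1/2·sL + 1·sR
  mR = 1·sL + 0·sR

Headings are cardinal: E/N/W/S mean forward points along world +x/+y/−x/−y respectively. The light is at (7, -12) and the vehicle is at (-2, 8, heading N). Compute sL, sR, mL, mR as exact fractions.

40/629 40/593 37020/372997 40/629

left sensor world pos  = (-3, 11); dL² = 629
right sensor world pos = (-1, 11); dR² = 593
sL = 40/629 = 40/629
sR = 40/593 = 40/593
mL = 1/2·sL + 1·sR = 37020/372997
mR = 1·sL + 0·sR = 40/629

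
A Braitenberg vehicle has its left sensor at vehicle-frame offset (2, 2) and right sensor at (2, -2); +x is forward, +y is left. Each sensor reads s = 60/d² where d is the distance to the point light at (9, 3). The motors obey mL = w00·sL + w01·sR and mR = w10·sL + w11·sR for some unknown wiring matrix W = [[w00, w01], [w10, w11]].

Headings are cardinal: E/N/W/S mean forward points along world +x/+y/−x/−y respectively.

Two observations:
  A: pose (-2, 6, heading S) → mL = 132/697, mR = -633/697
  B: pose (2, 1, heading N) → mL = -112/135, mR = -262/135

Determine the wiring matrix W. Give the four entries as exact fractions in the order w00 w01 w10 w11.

1/2 -1/2 -1 -1/2

obs A: pose=(-2,6,S) → sL=30/41, sR=6/17, mL=132/697, mR=-633/697
obs B: pose=(2,1,N) → sL=20/27, sR=12/5, mL=-112/135, mR=-262/135
sensor matrix S = [[30/41, 6/17], [20/27, 12/5]]; det S = 9376/6273
solve [mL_A; mL_B] = S·[w00; w01] and [mR_A; mR_B] = S·[w10; w11]:
  w00 = 1/2, w01 = -1/2, w10 = -1, w11 = -1/2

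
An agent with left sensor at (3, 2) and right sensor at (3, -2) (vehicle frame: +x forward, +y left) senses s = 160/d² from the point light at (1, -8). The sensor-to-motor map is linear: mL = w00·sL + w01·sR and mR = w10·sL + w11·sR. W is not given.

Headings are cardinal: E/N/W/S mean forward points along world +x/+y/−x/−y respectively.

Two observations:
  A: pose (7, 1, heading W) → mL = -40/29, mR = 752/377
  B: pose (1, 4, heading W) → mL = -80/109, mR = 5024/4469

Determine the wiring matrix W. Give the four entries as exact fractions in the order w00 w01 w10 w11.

-1/2 0 1/2 1/2

obs A: pose=(7,1,W) → sL=80/29, sR=16/13, mL=-40/29, mR=752/377
obs B: pose=(1,4,W) → sL=160/109, sR=32/41, mL=-80/109, mR=5024/4469
sensor matrix S = [[80/29, 16/13], [160/109, 32/41]]; det S = 583680/1684813
solve [mL_A; mL_B] = S·[w00; w01] and [mR_A; mR_B] = S·[w10; w11]:
  w00 = -1/2, w01 = 0, w10 = 1/2, w11 = 1/2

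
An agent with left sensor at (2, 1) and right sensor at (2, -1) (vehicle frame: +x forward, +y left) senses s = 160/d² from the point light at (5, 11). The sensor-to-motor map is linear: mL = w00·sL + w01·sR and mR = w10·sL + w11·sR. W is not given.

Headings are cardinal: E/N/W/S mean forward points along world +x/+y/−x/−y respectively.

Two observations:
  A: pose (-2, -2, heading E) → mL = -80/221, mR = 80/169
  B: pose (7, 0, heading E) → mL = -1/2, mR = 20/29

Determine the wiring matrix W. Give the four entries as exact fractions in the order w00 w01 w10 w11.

obs A: pose=(-2,-2,E) → sL=160/169, sR=160/221, mL=-80/221, mR=80/169
obs B: pose=(7,0,E) → sL=40/29, sR=1, mL=-1/2, mR=20/29
sensor matrix S = [[160/169, 160/221], [40/29, 1]]; det S = -4320/83317
solve [mL_A; mL_B] = S·[w00; w01] and [mR_A; mR_B] = S·[w10; w11]:
  w00 = 0, w01 = -1/2, w10 = 1/2, w11 = 0

0 -1/2 1/2 0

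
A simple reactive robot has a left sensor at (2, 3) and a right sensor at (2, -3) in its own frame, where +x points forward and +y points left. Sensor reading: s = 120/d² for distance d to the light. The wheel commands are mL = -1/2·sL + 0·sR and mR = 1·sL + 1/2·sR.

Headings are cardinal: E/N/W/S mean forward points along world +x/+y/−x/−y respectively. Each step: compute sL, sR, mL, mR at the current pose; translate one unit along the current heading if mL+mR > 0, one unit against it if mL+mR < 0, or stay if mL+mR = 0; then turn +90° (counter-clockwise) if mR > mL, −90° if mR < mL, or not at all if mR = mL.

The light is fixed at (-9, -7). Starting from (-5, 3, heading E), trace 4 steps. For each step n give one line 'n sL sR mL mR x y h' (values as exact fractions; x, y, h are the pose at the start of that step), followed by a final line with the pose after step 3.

0 24/41 24/17 -12/41 900/697 -5 3 E
1 30/37 15/26 -15/37 2115/1924 -4 3 N
2 120/73 24/41 -60/73 5796/2993 -4 4 W
3 12/13 60/41 -6/13 882/533 -5 4 S
final -5 3 E

n=0: pose=(-5,3,E); sL=24/41, sR=24/17; mL=-12/41, mR=900/697; mL+mR=696/697 → advance +1; mR−mL=1104/697 → turn +1·90°
n=1: pose=(-4,3,N); sL=30/37, sR=15/26; mL=-15/37, mR=2115/1924; mL+mR=1335/1924 → advance +1; mR−mL=2895/1924 → turn +1·90°
n=2: pose=(-4,4,W); sL=120/73, sR=24/41; mL=-60/73, mR=5796/2993; mL+mR=3336/2993 → advance +1; mR−mL=8256/2993 → turn +1·90°
n=3: pose=(-5,4,S); sL=12/13, sR=60/41; mL=-6/13, mR=882/533; mL+mR=636/533 → advance +1; mR−mL=1128/533 → turn +1·90°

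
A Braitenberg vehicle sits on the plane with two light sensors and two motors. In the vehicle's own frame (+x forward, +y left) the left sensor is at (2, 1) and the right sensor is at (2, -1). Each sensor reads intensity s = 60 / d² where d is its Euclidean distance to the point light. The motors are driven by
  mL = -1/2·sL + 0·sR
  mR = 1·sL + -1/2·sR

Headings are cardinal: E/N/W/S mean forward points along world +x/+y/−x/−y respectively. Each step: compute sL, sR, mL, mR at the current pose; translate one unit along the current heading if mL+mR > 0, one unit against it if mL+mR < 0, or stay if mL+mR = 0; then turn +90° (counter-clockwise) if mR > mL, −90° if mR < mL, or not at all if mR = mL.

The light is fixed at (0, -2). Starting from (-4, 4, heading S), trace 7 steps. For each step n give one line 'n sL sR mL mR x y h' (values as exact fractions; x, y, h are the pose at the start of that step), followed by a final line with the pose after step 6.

0 12/5 60/41 -6/5 342/205 -4 4 S
1 3/2 3 -3/4 0 -4 3 E
2 12/17 12/13 -6/17 54/221 -5 3 N
3 30/29 30/37 -15/29 675/1073 -5 2 W
4 60/29 60/53 -30/29 2310/1537 -6 2 S
5 15/8 3 -15/16 3/8 -6 1 E
6 60/89 60/61 -30/89 990/5429 -7 1 N
final -7 0 W

n=0: pose=(-4,4,S); sL=12/5, sR=60/41; mL=-6/5, mR=342/205; mL+mR=96/205 → advance +1; mR−mL=588/205 → turn +1·90°
n=1: pose=(-4,3,E); sL=3/2, sR=3; mL=-3/4, mR=0; mL+mR=-3/4 → advance -1; mR−mL=3/4 → turn +1·90°
n=2: pose=(-5,3,N); sL=12/17, sR=12/13; mL=-6/17, mR=54/221; mL+mR=-24/221 → advance -1; mR−mL=132/221 → turn +1·90°
n=3: pose=(-5,2,W); sL=30/29, sR=30/37; mL=-15/29, mR=675/1073; mL+mR=120/1073 → advance +1; mR−mL=1230/1073 → turn +1·90°
n=4: pose=(-6,2,S); sL=60/29, sR=60/53; mL=-30/29, mR=2310/1537; mL+mR=720/1537 → advance +1; mR−mL=3900/1537 → turn +1·90°
n=5: pose=(-6,1,E); sL=15/8, sR=3; mL=-15/16, mR=3/8; mL+mR=-9/16 → advance -1; mR−mL=21/16 → turn +1·90°
n=6: pose=(-7,1,N); sL=60/89, sR=60/61; mL=-30/89, mR=990/5429; mL+mR=-840/5429 → advance -1; mR−mL=2820/5429 → turn +1·90°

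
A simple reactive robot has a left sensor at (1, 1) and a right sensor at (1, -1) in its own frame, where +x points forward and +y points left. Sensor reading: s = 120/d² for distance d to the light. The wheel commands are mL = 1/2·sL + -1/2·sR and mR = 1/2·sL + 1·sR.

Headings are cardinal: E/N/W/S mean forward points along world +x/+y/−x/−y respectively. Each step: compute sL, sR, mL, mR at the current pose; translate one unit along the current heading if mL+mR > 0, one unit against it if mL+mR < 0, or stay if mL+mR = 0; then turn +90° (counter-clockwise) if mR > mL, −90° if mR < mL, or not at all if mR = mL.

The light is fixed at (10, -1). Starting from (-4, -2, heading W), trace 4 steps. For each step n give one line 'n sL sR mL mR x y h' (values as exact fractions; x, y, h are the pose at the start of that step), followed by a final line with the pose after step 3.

0 120/229 8/15 -16/3435 2732/3435 -4 -2 W
1 3/5 6/13 9/130 99/130 -5 -2 S
2 120/197 24/41 96/8077 7188/8077 -5 -3 E
3 60/113 12/17 -168/1921 1866/1921 -4 -3 N
final -4 -2 W

n=0: pose=(-4,-2,W); sL=120/229, sR=8/15; mL=-16/3435, mR=2732/3435; mL+mR=2716/3435 → advance +1; mR−mL=4/5 → turn +1·90°
n=1: pose=(-5,-2,S); sL=3/5, sR=6/13; mL=9/130, mR=99/130; mL+mR=54/65 → advance +1; mR−mL=9/13 → turn +1·90°
n=2: pose=(-5,-3,E); sL=120/197, sR=24/41; mL=96/8077, mR=7188/8077; mL+mR=7284/8077 → advance +1; mR−mL=36/41 → turn +1·90°
n=3: pose=(-4,-3,N); sL=60/113, sR=12/17; mL=-168/1921, mR=1866/1921; mL+mR=1698/1921 → advance +1; mR−mL=18/17 → turn +1·90°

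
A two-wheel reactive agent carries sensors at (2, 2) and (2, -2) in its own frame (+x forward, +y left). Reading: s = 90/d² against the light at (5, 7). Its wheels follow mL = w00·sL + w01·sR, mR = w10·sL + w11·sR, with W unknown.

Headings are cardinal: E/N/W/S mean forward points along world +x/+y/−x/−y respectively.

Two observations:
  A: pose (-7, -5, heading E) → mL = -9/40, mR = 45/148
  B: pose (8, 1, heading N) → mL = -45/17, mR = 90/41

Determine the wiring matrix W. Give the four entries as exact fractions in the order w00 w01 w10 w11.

obs A: pose=(-7,-5,E) → sL=9/20, sR=45/148, mL=-9/40, mR=45/148
obs B: pose=(8,1,N) → sL=90/17, sR=90/41, mL=-45/17, mR=90/41
sensor matrix S = [[9/20, 45/148], [90/17, 90/41]]; det S = -16038/25789
solve [mL_A; mL_B] = S·[w00; w01] and [mR_A; mR_B] = S·[w10; w11]:
  w00 = -1/2, w01 = 0, w10 = 0, w11 = 1

-1/2 0 0 1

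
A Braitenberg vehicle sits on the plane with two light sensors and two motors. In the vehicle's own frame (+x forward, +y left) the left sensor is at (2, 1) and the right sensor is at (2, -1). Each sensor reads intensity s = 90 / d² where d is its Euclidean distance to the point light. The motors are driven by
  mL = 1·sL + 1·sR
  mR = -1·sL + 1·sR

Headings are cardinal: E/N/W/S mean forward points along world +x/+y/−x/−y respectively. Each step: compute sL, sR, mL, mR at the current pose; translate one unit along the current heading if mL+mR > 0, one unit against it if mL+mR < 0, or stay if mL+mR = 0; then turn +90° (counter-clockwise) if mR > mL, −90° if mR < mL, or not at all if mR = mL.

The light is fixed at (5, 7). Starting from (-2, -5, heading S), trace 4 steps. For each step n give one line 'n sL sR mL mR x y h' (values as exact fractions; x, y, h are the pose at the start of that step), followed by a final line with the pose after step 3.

n=0: pose=(-2,-5,S); sL=45/116, sR=9/26; mL=1107/1508, mR=-63/1508; mL+mR=9/13 → advance +1; mR−mL=-45/58 → turn -1·90°
n=1: pose=(-2,-6,W); sL=90/277, sR=2/5; mL=1004/1385, mR=104/1385; mL+mR=4/5 → advance +1; mR−mL=-180/277 → turn -1·90°
n=2: pose=(-3,-6,N); sL=45/101, sR=9/17; mL=1674/1717, mR=144/1717; mL+mR=18/17 → advance +1; mR−mL=-90/101 → turn -1·90°
n=3: pose=(-3,-5,E); sL=90/157, sR=18/41; mL=6516/6437, mR=-864/6437; mL+mR=36/41 → advance +1; mR−mL=-180/157 → turn -1·90°

0 45/116 9/26 1107/1508 -63/1508 -2 -5 S
1 90/277 2/5 1004/1385 104/1385 -2 -6 W
2 45/101 9/17 1674/1717 144/1717 -3 -6 N
3 90/157 18/41 6516/6437 -864/6437 -3 -5 E
final -2 -5 S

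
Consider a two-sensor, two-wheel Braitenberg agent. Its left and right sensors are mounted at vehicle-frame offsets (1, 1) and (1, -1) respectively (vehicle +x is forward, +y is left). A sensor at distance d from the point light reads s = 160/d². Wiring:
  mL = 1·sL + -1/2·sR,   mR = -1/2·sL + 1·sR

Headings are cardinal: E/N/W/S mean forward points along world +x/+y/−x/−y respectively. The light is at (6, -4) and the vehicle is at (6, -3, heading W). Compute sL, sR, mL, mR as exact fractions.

left sensor world pos  = (5, -4); dL² = 1
right sensor world pos = (5, -2); dR² = 5
sL = 160/1 = 160
sR = 160/5 = 32
mL = 1·sL + -1/2·sR = 144
mR = -1/2·sL + 1·sR = -48

160 32 144 -48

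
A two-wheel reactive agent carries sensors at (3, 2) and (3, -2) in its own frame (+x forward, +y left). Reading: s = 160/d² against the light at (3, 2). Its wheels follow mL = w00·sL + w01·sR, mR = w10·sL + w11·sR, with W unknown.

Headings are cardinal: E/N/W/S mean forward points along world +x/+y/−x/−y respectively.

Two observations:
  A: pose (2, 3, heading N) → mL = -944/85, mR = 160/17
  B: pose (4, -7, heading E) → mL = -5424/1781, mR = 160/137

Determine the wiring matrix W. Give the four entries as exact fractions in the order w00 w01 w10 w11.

obs A: pose=(2,3,N) → sL=32/5, sR=160/17, mL=-944/85, mR=160/17
obs B: pose=(4,-7,E) → sL=32/13, sR=160/137, mL=-5424/1781, mR=160/137
sensor matrix S = [[32/5, 160/17], [32/13, 160/137]]; det S = -475136/30277
solve [mL_A; mL_B] = S·[w00; w01] and [mR_A; mR_B] = S·[w10; w11]:
  w00 = -1, w01 = -1/2, w10 = 0, w11 = 1

-1 -1/2 0 1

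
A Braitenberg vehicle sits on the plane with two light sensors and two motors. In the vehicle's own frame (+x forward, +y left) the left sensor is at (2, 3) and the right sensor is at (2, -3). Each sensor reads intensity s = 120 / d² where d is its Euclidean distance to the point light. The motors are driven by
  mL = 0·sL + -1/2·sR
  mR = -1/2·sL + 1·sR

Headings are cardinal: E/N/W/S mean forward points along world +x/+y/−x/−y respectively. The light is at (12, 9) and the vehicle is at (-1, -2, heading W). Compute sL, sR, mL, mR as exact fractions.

left sensor world pos  = (-3, -5); dL² = 421
right sensor world pos = (-3, 1); dR² = 289
sL = 120/421 = 120/421
sR = 120/289 = 120/289
mL = 0·sL + -1/2·sR = -60/289
mR = -1/2·sL + 1·sR = 33180/121669

120/421 120/289 -60/289 33180/121669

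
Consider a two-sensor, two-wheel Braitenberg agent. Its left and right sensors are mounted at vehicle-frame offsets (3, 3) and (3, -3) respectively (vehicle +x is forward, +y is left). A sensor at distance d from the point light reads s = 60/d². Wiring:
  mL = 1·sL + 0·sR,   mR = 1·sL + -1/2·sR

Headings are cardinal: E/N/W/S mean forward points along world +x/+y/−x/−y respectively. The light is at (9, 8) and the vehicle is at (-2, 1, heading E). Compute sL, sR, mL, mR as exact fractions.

3/4 15/41 3/4 93/164

left sensor world pos  = (1, 4); dL² = 80
right sensor world pos = (1, -2); dR² = 164
sL = 60/80 = 3/4
sR = 60/164 = 15/41
mL = 1·sL + 0·sR = 3/4
mR = 1·sL + -1/2·sR = 93/164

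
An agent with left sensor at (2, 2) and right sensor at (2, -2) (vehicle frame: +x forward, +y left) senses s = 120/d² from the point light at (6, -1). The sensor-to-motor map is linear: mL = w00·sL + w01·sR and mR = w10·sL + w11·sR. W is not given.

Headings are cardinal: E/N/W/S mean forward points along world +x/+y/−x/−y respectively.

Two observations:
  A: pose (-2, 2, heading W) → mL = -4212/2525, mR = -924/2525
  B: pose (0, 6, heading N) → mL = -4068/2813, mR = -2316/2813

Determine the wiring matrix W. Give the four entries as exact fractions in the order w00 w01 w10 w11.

-1 -1/2 1/2 -1

obs A: pose=(-2,2,W) → sL=120/101, sR=24/25, mL=-4212/2525, mR=-924/2525
obs B: pose=(0,6,N) → sL=24/29, sR=120/97, mL=-4068/2813, mR=-2316/2813
sensor matrix S = [[120/101, 24/25], [24/29, 120/97]]; det S = 4796928/7102825
solve [mL_A; mL_B] = S·[w00; w01] and [mR_A; mR_B] = S·[w10; w11]:
  w00 = -1, w01 = -1/2, w10 = 1/2, w11 = -1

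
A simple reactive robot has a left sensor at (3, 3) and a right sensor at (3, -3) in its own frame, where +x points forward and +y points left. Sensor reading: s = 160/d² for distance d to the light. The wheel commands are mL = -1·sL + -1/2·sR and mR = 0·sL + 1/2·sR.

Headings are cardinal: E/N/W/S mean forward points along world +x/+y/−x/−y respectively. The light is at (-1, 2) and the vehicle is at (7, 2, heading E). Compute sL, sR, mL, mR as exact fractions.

16/13 16/13 -24/13 8/13

left sensor world pos  = (10, 5); dL² = 130
right sensor world pos = (10, -1); dR² = 130
sL = 160/130 = 16/13
sR = 160/130 = 16/13
mL = -1·sL + -1/2·sR = -24/13
mR = 0·sL + 1/2·sR = 8/13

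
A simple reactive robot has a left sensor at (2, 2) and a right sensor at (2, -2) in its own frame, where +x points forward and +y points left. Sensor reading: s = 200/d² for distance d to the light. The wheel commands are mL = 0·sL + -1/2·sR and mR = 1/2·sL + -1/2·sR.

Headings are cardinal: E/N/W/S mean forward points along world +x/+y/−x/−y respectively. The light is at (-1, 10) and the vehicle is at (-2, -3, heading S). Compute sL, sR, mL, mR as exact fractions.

100/113 100/117 -50/117 200/13221

left sensor world pos  = (0, -5); dL² = 226
right sensor world pos = (-4, -5); dR² = 234
sL = 200/226 = 100/113
sR = 200/234 = 100/117
mL = 0·sL + -1/2·sR = -50/117
mR = 1/2·sL + -1/2·sR = 200/13221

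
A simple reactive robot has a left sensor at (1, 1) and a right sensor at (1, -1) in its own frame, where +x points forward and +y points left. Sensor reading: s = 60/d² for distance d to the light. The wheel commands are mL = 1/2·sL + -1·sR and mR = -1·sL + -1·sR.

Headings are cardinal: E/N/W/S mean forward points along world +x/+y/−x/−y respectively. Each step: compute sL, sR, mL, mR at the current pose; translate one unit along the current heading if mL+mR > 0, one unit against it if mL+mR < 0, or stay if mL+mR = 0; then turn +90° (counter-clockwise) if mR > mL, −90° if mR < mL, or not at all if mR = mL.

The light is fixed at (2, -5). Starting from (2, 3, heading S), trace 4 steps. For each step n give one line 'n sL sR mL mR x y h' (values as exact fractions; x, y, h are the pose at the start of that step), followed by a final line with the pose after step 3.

n=0: pose=(2,3,S); sL=6/5, sR=6/5; mL=-3/5, mR=-12/5; mL+mR=-3 → advance -1; mR−mL=-9/5 → turn -1·90°
n=1: pose=(2,4,W); sL=12/13, sR=60/101; mL=-174/1313, mR=-1992/1313; mL+mR=-2166/1313 → advance -1; mR−mL=-18/13 → turn -1·90°
n=2: pose=(3,4,N); sL=3/5, sR=15/26; mL=-18/65, mR=-153/130; mL+mR=-189/130 → advance -1; mR−mL=-9/10 → turn -1·90°
n=3: pose=(3,3,E); sL=12/17, sR=60/53; mL=-702/901, mR=-1656/901; mL+mR=-2358/901 → advance -1; mR−mL=-18/17 → turn -1·90°

0 6/5 6/5 -3/5 -12/5 2 3 S
1 12/13 60/101 -174/1313 -1992/1313 2 4 W
2 3/5 15/26 -18/65 -153/130 3 4 N
3 12/17 60/53 -702/901 -1656/901 3 3 E
final 2 3 S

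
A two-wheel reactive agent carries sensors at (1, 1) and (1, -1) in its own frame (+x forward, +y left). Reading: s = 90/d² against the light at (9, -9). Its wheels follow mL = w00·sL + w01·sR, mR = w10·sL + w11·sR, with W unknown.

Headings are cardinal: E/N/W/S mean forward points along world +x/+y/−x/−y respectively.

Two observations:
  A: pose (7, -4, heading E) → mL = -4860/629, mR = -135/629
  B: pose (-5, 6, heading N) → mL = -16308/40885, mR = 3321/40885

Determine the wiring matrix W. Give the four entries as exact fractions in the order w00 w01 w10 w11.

-1 -1 1 -1/2

obs A: pose=(7,-4,E) → sL=90/37, sR=90/17, mL=-4860/629, mR=-135/629
obs B: pose=(-5,6,N) → sL=90/481, sR=18/85, mL=-16308/40885, mR=3321/40885
sensor matrix S = [[90/37, 90/17], [90/481, 18/85]]; det S = -3888/8177
solve [mL_A; mL_B] = S·[w00; w01] and [mR_A; mR_B] = S·[w10; w11]:
  w00 = -1, w01 = -1, w10 = 1, w11 = -1/2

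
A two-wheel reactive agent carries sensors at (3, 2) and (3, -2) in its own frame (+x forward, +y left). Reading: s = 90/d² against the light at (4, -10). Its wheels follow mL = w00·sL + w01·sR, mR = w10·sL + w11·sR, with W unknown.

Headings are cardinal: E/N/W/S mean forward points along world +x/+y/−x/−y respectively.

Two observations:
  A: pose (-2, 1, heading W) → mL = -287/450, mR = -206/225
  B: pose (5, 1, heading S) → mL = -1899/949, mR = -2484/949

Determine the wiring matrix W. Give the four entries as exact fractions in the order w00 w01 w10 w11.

-1/2 -1 -1 -1

obs A: pose=(-2,1,W) → sL=5/9, sR=9/25, mL=-287/450, mR=-206/225
obs B: pose=(5,1,S) → sL=90/73, sR=18/13, mL=-1899/949, mR=-2484/949
sensor matrix S = [[5/9, 9/25], [90/73, 18/13]]; det S = 1544/4745
solve [mL_A; mL_B] = S·[w00; w01] and [mR_A; mR_B] = S·[w10; w11]:
  w00 = -1/2, w01 = -1, w10 = -1, w11 = -1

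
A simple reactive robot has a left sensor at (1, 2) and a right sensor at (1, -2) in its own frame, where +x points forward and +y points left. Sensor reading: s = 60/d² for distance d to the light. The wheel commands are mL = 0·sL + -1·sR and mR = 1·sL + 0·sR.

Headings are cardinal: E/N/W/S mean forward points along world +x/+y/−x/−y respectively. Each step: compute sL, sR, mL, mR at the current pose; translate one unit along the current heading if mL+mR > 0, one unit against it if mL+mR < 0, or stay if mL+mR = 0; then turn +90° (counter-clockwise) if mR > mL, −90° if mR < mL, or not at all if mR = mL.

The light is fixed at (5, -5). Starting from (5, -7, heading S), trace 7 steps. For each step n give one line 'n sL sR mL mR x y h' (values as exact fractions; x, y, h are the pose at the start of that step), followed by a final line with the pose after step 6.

0 60/13 60/13 -60/13 60/13 5 -7 S
1 60 60/17 -60/17 60 5 -7 E
2 30 6 -6 30 6 -7 N
3 20/3 60 -60 20/3 6 -6 W
4 3 15 -15 3 7 -6 S
5 60/13 60/13 -60/13 60/13 7 -5 E
6 60 60/17 -60/17 60 7 -5 N
final 7 -4 W

n=0: pose=(5,-7,S); sL=60/13, sR=60/13; mL=-60/13, mR=60/13; mL+mR=0 → advance +0; mR−mL=120/13 → turn +1·90°
n=1: pose=(5,-7,E); sL=60, sR=60/17; mL=-60/17, mR=60; mL+mR=960/17 → advance +1; mR−mL=1080/17 → turn +1·90°
n=2: pose=(6,-7,N); sL=30, sR=6; mL=-6, mR=30; mL+mR=24 → advance +1; mR−mL=36 → turn +1·90°
n=3: pose=(6,-6,W); sL=20/3, sR=60; mL=-60, mR=20/3; mL+mR=-160/3 → advance -1; mR−mL=200/3 → turn +1·90°
n=4: pose=(7,-6,S); sL=3, sR=15; mL=-15, mR=3; mL+mR=-12 → advance -1; mR−mL=18 → turn +1·90°
n=5: pose=(7,-5,E); sL=60/13, sR=60/13; mL=-60/13, mR=60/13; mL+mR=0 → advance +0; mR−mL=120/13 → turn +1·90°
n=6: pose=(7,-5,N); sL=60, sR=60/17; mL=-60/17, mR=60; mL+mR=960/17 → advance +1; mR−mL=1080/17 → turn +1·90°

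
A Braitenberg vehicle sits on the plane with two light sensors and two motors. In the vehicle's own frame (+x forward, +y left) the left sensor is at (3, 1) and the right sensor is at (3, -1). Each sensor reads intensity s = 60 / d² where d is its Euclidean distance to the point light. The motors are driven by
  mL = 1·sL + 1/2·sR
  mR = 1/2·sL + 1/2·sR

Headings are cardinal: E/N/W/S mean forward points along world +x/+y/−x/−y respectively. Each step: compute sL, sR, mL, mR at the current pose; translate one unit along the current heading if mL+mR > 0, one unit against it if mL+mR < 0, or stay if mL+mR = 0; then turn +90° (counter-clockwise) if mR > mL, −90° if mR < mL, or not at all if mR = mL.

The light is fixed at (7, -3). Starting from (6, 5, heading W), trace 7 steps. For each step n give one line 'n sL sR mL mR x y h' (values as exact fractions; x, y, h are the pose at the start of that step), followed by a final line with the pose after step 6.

n=0: pose=(6,5,W); sL=12/13, sR=60/97; mL=1554/1261, mR=972/1261; mL+mR=2526/1261 → advance +1; mR−mL=-6/13 → turn -1·90°
n=1: pose=(5,5,N); sL=6/13, sR=30/61; mL=561/793, mR=378/793; mL+mR=939/793 → advance +1; mR−mL=-3/13 → turn -1·90°
n=2: pose=(5,6,E); sL=60/101, sR=12/13; mL=1386/1313, mR=996/1313; mL+mR=2382/1313 → advance +1; mR−mL=-30/101 → turn -1·90°
n=3: pose=(6,6,S); sL=5/3, sR=3/2; mL=29/12, mR=19/12; mL+mR=4 → advance +1; mR−mL=-5/6 → turn -1·90°
n=4: pose=(6,5,W); sL=12/13, sR=60/97; mL=1554/1261, mR=972/1261; mL+mR=2526/1261 → advance +1; mR−mL=-6/13 → turn -1·90°
n=5: pose=(5,5,N); sL=6/13, sR=30/61; mL=561/793, mR=378/793; mL+mR=939/793 → advance +1; mR−mL=-3/13 → turn -1·90°
n=6: pose=(5,6,E); sL=60/101, sR=12/13; mL=1386/1313, mR=996/1313; mL+mR=2382/1313 → advance +1; mR−mL=-30/101 → turn -1·90°

0 12/13 60/97 1554/1261 972/1261 6 5 W
1 6/13 30/61 561/793 378/793 5 5 N
2 60/101 12/13 1386/1313 996/1313 5 6 E
3 5/3 3/2 29/12 19/12 6 6 S
4 12/13 60/97 1554/1261 972/1261 6 5 W
5 6/13 30/61 561/793 378/793 5 5 N
6 60/101 12/13 1386/1313 996/1313 5 6 E
final 6 6 S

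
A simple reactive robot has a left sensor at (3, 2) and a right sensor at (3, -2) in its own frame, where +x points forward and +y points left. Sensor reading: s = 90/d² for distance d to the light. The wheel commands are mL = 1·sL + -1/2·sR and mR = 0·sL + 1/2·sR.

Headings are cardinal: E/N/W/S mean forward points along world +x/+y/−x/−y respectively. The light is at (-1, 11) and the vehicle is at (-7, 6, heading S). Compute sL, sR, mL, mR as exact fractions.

9/8 45/64 99/128 45/128

left sensor world pos  = (-5, 3); dL² = 80
right sensor world pos = (-9, 3); dR² = 128
sL = 90/80 = 9/8
sR = 90/128 = 45/64
mL = 1·sL + -1/2·sR = 99/128
mR = 0·sL + 1/2·sR = 45/128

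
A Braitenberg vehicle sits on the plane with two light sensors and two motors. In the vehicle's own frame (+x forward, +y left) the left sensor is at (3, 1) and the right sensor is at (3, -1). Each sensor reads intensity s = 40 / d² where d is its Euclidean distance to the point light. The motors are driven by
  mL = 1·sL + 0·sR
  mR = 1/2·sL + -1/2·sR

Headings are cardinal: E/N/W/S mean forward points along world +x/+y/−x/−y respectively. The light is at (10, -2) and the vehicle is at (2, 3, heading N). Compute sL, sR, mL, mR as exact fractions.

left sensor world pos  = (1, 6); dL² = 145
right sensor world pos = (3, 6); dR² = 113
sL = 40/145 = 8/29
sR = 40/113 = 40/113
mL = 1·sL + 0·sR = 8/29
mR = 1/2·sL + -1/2·sR = -128/3277

8/29 40/113 8/29 -128/3277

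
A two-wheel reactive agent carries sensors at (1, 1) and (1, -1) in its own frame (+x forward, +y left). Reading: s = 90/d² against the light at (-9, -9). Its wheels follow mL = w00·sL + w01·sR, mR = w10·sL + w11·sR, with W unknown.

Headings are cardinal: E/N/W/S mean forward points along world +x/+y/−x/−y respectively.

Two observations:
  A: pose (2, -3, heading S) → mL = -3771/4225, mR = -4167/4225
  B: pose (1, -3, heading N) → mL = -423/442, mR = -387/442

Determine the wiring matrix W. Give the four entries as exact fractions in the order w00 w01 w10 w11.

obs A: pose=(2,-3,S) → sL=90/169, sR=18/25, mL=-3771/4225, mR=-4167/4225
obs B: pose=(1,-3,N) → sL=9/13, sR=9/17, mL=-423/442, mR=-387/442
sensor matrix S = [[90/169, 18/25], [9/13, 9/17]]; det S = -15552/71825
solve [mL_A; mL_B] = S·[w00; w01] and [mR_A; mR_B] = S·[w10; w11]:
  w00 = -1, w01 = -1/2, w10 = -1/2, w11 = -1

-1 -1/2 -1/2 -1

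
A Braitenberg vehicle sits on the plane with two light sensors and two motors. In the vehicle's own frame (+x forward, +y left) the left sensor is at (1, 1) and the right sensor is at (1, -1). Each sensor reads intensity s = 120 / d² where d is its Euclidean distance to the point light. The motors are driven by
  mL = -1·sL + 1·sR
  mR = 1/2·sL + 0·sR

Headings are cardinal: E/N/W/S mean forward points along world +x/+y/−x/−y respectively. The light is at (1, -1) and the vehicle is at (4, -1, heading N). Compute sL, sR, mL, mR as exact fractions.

left sensor world pos  = (3, 0); dL² = 5
right sensor world pos = (5, 0); dR² = 17
sL = 120/5 = 24
sR = 120/17 = 120/17
mL = -1·sL + 1·sR = -288/17
mR = 1/2·sL + 0·sR = 12

24 120/17 -288/17 12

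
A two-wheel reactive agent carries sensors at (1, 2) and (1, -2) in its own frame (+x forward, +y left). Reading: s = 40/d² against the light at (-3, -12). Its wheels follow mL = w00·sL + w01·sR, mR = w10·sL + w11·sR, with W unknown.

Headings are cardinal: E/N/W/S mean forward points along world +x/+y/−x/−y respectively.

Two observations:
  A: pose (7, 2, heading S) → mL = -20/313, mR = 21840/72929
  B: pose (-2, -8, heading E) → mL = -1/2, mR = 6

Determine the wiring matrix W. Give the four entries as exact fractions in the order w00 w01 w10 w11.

obs A: pose=(7,2,S) → sL=40/313, sR=40/233, mL=-20/313, mR=21840/72929
obs B: pose=(-2,-8,E) → sL=1, sR=5, mL=-1/2, mR=6
sensor matrix S = [[40/313, 40/233], [1, 5]]; det S = 34080/72929
solve [mL_A; mL_B] = S·[w00; w01] and [mR_A; mR_B] = S·[w10; w11]:
  w00 = -1/2, w01 = 0, w10 = 1, w11 = 1

-1/2 0 1 1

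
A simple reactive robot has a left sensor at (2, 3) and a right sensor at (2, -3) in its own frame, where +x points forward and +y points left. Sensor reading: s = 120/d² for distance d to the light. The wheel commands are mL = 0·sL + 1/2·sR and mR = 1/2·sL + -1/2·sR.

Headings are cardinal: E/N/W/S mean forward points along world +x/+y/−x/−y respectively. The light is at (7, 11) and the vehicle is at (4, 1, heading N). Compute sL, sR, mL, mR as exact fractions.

left sensor world pos  = (1, 3); dL² = 100
right sensor world pos = (7, 3); dR² = 64
sL = 120/100 = 6/5
sR = 120/64 = 15/8
mL = 0·sL + 1/2·sR = 15/16
mR = 1/2·sL + -1/2·sR = -27/80

6/5 15/8 15/16 -27/80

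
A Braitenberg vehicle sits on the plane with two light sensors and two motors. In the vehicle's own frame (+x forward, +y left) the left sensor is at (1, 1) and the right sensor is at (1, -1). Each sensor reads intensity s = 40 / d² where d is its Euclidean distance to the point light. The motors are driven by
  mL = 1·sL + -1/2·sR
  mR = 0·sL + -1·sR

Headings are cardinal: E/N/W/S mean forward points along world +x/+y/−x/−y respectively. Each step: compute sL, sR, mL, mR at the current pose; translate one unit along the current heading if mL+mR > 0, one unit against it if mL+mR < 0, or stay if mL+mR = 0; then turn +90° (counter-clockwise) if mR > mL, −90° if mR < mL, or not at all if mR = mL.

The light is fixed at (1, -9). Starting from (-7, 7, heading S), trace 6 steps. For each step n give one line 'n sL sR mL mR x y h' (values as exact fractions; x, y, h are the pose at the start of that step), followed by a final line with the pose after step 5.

n=0: pose=(-7,7,S); sL=20/137, sR=20/153; mL=1690/20961, mR=-20/153; mL+mR=-350/6987 → advance -1; mR−mL=-4430/20961 → turn -1·90°
n=1: pose=(-7,8,W); sL=40/337, sR=8/81; mL=1892/27297, mR=-8/81; mL+mR=-268/9099 → advance -1; mR−mL=-4588/27297 → turn -1·90°
n=2: pose=(-6,8,N); sL=10/97, sR=1/9; mL=83/1746, mR=-1/9; mL+mR=-37/582 → advance -1; mR−mL=-277/1746 → turn -1·90°
n=3: pose=(-6,7,E); sL=8/65, sR=40/261; mL=788/16965, mR=-40/261; mL+mR=-604/5655 → advance -1; mR−mL=-3388/16965 → turn -1·90°
n=4: pose=(-7,7,S); sL=20/137, sR=20/153; mL=1690/20961, mR=-20/153; mL+mR=-350/6987 → advance -1; mR−mL=-4430/20961 → turn -1·90°
n=5: pose=(-7,8,W); sL=40/337, sR=8/81; mL=1892/27297, mR=-8/81; mL+mR=-268/9099 → advance -1; mR−mL=-4588/27297 → turn -1·90°

0 20/137 20/153 1690/20961 -20/153 -7 7 S
1 40/337 8/81 1892/27297 -8/81 -7 8 W
2 10/97 1/9 83/1746 -1/9 -6 8 N
3 8/65 40/261 788/16965 -40/261 -6 7 E
4 20/137 20/153 1690/20961 -20/153 -7 7 S
5 40/337 8/81 1892/27297 -8/81 -7 8 W
final -6 8 N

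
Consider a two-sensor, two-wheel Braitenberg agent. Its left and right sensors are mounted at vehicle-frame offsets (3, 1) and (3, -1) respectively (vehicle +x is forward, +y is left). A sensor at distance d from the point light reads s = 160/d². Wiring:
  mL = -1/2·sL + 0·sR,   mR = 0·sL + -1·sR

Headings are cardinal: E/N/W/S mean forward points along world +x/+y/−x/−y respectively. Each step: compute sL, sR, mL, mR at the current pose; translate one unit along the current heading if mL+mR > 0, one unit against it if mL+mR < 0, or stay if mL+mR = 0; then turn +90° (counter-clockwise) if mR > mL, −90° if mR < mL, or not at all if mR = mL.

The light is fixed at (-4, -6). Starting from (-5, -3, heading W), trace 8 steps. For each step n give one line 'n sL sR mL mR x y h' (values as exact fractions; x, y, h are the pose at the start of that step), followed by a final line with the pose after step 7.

n=0: pose=(-5,-3,W); sL=8, sR=5; mL=-4, mR=-5; mL+mR=-9 → advance -1; mR−mL=-1 → turn -1·90°
n=1: pose=(-4,-3,N); sL=160/37, sR=160/37; mL=-80/37, mR=-160/37; mL+mR=-240/37 → advance -1; mR−mL=-80/37 → turn -1·90°
n=2: pose=(-4,-4,E); sL=80/9, sR=16; mL=-40/9, mR=-16; mL+mR=-184/9 → advance -1; mR−mL=-104/9 → turn -1·90°
n=3: pose=(-5,-4,S); sL=160, sR=32; mL=-80, mR=-32; mL+mR=-112 → advance -1; mR−mL=48 → turn +1·90°
n=4: pose=(-5,-3,E); sL=8, sR=20; mL=-4, mR=-20; mL+mR=-24 → advance -1; mR−mL=-16 → turn -1·90°
n=5: pose=(-6,-3,S); sL=160, sR=160/9; mL=-80, mR=-160/9; mL+mR=-880/9 → advance -1; mR−mL=560/9 → turn +1·90°
n=6: pose=(-6,-2,E); sL=80/13, sR=16; mL=-40/13, mR=-16; mL+mR=-248/13 → advance -1; mR−mL=-168/13 → turn -1·90°
n=7: pose=(-7,-2,S); sL=32, sR=160/17; mL=-16, mR=-160/17; mL+mR=-432/17 → advance -1; mR−mL=112/17 → turn +1·90°

0 8 5 -4 -5 -5 -3 W
1 160/37 160/37 -80/37 -160/37 -4 -3 N
2 80/9 16 -40/9 -16 -4 -4 E
3 160 32 -80 -32 -5 -4 S
4 8 20 -4 -20 -5 -3 E
5 160 160/9 -80 -160/9 -6 -3 S
6 80/13 16 -40/13 -16 -6 -2 E
7 32 160/17 -16 -160/17 -7 -2 S
final -7 -1 E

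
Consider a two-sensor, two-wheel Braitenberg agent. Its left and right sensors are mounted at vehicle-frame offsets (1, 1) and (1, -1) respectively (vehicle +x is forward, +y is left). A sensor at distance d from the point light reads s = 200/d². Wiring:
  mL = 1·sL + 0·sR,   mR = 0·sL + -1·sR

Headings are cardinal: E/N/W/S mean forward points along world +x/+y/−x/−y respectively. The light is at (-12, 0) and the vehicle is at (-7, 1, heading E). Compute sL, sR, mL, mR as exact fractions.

left sensor world pos  = (-6, 2); dL² = 40
right sensor world pos = (-6, 0); dR² = 36
sL = 200/40 = 5
sR = 200/36 = 50/9
mL = 1·sL + 0·sR = 5
mR = 0·sL + -1·sR = -50/9

5 50/9 5 -50/9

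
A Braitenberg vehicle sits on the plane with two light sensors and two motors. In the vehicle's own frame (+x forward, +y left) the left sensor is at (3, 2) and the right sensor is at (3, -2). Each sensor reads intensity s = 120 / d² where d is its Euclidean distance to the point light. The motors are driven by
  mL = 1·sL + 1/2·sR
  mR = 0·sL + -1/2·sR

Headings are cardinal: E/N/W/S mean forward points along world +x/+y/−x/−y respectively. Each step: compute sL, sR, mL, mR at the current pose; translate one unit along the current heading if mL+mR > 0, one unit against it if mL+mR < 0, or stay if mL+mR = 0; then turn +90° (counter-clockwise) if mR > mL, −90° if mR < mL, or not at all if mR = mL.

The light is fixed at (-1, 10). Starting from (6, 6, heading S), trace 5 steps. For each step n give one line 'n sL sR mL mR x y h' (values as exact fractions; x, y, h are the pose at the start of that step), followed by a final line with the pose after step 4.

n=0: pose=(6,6,S); sL=12/13, sR=60/37; mL=834/481, mR=-30/37; mL+mR=12/13 → advance +1; mR−mL=-1224/481 → turn -1·90°
n=1: pose=(6,5,W); sL=24/13, sR=24/5; mL=276/65, mR=-12/5; mL+mR=24/13 → advance +1; mR−mL=-432/65 → turn -1·90°
n=2: pose=(5,5,N); sL=6, sR=30/17; mL=117/17, mR=-15/17; mL+mR=6 → advance +1; mR−mL=-132/17 → turn -1·90°
n=3: pose=(5,6,E); sL=24/17, sR=40/39; mL=1276/663, mR=-20/39; mL+mR=24/17 → advance +1; mR−mL=-1616/663 → turn -1·90°
n=4: pose=(6,6,S); sL=12/13, sR=60/37; mL=834/481, mR=-30/37; mL+mR=12/13 → advance +1; mR−mL=-1224/481 → turn -1·90°

0 12/13 60/37 834/481 -30/37 6 6 S
1 24/13 24/5 276/65 -12/5 6 5 W
2 6 30/17 117/17 -15/17 5 5 N
3 24/17 40/39 1276/663 -20/39 5 6 E
4 12/13 60/37 834/481 -30/37 6 6 S
final 6 5 W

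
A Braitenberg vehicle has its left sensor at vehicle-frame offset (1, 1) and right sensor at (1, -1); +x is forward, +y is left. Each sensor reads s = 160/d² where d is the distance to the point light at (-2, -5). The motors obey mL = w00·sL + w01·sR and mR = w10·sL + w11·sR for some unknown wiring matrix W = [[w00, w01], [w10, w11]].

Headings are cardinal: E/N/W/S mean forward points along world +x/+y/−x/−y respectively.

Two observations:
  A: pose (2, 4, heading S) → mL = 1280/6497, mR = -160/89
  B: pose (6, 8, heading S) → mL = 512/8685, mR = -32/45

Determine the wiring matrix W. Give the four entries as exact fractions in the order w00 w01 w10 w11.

-1/2 1/2 -1 0

obs A: pose=(2,4,S) → sL=160/89, sR=160/73, mL=1280/6497, mR=-160/89
obs B: pose=(6,8,S) → sL=32/45, sR=160/193, mL=512/8685, mR=-32/45
sensor matrix S = [[160/89, 160/73], [32/45, 160/193]]; det S = -770048/11285289
solve [mL_A; mL_B] = S·[w00; w01] and [mR_A; mR_B] = S·[w10; w11]:
  w00 = -1/2, w01 = 1/2, w10 = -1, w11 = 0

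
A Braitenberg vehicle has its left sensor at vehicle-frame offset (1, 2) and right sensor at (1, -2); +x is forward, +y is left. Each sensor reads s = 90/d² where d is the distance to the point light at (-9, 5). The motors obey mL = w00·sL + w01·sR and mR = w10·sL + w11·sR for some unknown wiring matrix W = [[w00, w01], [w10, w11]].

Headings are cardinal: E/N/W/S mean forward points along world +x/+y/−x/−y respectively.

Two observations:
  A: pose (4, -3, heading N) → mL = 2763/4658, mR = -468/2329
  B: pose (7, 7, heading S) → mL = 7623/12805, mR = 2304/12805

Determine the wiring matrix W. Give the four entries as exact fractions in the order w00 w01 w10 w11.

obs A: pose=(4,-3,N) → sL=9/17, sR=45/137, mL=2763/4658, mR=-468/2329
obs B: pose=(7,7,S) → sL=18/65, sR=90/197, mL=7623/12805, mR=2304/12805
sensor matrix S = [[9/17, 45/137], [18/65, 90/197]]; det S = 900072/5964569
solve [mL_A; mL_B] = S·[w00; w01] and [mR_A; mR_B] = S·[w10; w11]:
  w00 = 1/2, w01 = 1, w10 = -1, w11 = 1

1/2 1 -1 1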